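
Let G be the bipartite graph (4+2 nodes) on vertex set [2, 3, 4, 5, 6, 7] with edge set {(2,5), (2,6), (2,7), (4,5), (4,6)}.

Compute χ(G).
Clique number ω(G) = 2 (lower bound: χ ≥ ω).
The graph is bipartite (no odd cycle), so 2 colors suffice: χ(G) = 2.
A valid 2-coloring: color 1: [2, 3, 4]; color 2: [5, 6, 7].

χ(G) = 2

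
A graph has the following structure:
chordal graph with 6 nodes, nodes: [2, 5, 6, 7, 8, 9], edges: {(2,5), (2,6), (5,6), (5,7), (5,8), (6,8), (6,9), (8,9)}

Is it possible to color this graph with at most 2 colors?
No, G is not 2-colorable

The clique on vertices [6, 8, 9] has size 3 > 2, so it alone needs 3 colors.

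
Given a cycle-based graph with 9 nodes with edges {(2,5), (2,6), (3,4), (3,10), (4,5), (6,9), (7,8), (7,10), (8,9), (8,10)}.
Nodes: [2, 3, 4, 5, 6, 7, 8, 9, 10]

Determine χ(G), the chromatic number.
χ(G) = 3

Clique number ω(G) = 3 (lower bound: χ ≥ ω).
The clique on [7, 8, 10] has size 3, forcing χ ≥ 3, and the coloring below uses 3 colors, so χ(G) = 3.
A valid 3-coloring: color 1: [2, 4, 9, 10]; color 2: [3, 5, 6, 8]; color 3: [7].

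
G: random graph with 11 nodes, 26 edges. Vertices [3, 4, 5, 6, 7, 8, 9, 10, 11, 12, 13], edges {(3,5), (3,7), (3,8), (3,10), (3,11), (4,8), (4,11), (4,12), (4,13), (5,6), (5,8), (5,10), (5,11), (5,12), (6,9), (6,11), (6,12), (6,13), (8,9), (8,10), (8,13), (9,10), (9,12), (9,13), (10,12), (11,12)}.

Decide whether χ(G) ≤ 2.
The clique on vertices [3, 5, 8, 10] has size 4 > 2, so it alone needs 4 colors.

No, G is not 2-colorable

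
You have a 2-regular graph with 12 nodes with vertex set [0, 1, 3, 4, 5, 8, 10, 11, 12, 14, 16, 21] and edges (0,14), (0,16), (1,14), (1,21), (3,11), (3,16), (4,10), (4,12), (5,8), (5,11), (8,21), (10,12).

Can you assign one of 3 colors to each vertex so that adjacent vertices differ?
A valid 3-coloring: color 1: [0, 1, 8, 11, 12]; color 2: [4, 5, 14, 16, 21]; color 3: [3, 10].
(χ(G) = 3 ≤ 3.)

Yes, G is 3-colorable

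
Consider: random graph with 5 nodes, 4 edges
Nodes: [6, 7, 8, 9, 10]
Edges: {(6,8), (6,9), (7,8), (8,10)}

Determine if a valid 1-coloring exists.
No, G is not 1-colorable

Edge (8,10) forces its endpoints to differ, so 1 color is not enough.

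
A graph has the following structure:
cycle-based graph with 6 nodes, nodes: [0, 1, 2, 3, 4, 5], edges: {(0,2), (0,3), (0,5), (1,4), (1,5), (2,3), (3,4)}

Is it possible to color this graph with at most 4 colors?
A valid 4-coloring: color 1: [0, 4]; color 2: [3, 5]; color 3: [1, 2].
(χ(G) = 3 ≤ 4.)

Yes, G is 4-colorable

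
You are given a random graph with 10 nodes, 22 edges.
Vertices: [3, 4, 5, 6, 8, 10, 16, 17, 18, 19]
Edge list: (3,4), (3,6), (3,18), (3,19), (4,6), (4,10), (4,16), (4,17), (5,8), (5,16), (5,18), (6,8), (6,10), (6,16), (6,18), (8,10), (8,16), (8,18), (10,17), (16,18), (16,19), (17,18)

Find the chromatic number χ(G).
Clique number ω(G) = 4 (lower bound: χ ≥ ω).
The clique on [5, 8, 16, 18] has size 4, forcing χ ≥ 4, and the coloring below uses 4 colors, so χ(G) = 4.
A valid 4-coloring: color 1: [5, 6, 17, 19]; color 2: [3, 10, 16]; color 3: [4, 18]; color 4: [8].

χ(G) = 4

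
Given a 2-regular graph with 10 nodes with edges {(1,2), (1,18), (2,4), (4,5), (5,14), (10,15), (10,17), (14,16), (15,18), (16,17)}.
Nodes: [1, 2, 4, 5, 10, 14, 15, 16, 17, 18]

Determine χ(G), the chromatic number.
χ(G) = 2

Clique number ω(G) = 2 (lower bound: χ ≥ ω).
The graph is bipartite (no odd cycle), so 2 colors suffice: χ(G) = 2.
A valid 2-coloring: color 1: [1, 4, 14, 15, 17]; color 2: [2, 5, 10, 16, 18].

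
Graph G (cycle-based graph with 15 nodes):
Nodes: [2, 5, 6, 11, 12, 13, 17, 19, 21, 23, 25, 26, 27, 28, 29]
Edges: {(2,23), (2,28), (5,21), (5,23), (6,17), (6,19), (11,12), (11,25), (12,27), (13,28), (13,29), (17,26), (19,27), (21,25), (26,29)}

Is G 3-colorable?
A valid 3-coloring: color 1: [2, 5, 6, 11, 13, 26, 27]; color 2: [12, 17, 19, 23, 25, 28, 29]; color 3: [21].
(χ(G) = 3 ≤ 3.)

Yes, G is 3-colorable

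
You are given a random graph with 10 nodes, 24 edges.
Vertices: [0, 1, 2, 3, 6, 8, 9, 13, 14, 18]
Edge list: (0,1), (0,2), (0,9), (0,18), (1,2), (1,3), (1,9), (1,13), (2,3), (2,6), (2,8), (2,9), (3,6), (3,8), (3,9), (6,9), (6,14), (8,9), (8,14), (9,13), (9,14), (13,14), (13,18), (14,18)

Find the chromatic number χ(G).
χ(G) = 4

Clique number ω(G) = 4 (lower bound: χ ≥ ω).
The clique on [0, 1, 2, 9] has size 4, forcing χ ≥ 4, and the coloring below uses 4 colors, so χ(G) = 4.
A valid 4-coloring: color 1: [9, 18]; color 2: [2, 13]; color 3: [1, 6, 8]; color 4: [0, 3, 14].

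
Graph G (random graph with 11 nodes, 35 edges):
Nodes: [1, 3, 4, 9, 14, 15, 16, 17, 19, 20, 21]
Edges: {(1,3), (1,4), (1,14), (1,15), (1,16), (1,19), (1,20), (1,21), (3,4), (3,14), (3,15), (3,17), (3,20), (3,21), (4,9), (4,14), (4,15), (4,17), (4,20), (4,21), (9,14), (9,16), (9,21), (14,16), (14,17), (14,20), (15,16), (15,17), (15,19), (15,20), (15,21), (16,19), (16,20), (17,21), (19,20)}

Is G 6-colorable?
A valid 6-coloring: color 1: [4, 16]; color 2: [14, 15]; color 3: [1, 9, 17]; color 4: [3, 19]; color 5: [20, 21].
(χ(G) = 5 ≤ 6.)

Yes, G is 6-colorable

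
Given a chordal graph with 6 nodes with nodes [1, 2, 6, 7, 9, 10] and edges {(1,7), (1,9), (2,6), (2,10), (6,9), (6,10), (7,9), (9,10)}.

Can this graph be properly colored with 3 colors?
A valid 3-coloring: color 1: [2, 9]; color 2: [1, 10]; color 3: [6, 7].
(χ(G) = 3 ≤ 3.)

Yes, G is 3-colorable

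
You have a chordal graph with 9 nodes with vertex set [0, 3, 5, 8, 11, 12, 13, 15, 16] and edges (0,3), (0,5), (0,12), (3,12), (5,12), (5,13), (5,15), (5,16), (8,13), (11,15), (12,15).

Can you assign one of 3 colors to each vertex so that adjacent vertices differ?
Yes, G is 3-colorable

A valid 3-coloring: color 1: [3, 5, 8, 11]; color 2: [12, 13, 16]; color 3: [0, 15].
(χ(G) = 3 ≤ 3.)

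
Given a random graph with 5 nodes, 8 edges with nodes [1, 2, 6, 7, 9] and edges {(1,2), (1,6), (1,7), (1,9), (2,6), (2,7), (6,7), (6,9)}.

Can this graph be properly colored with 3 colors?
The clique on vertices [1, 2, 6, 7] has size 4 > 3, so it alone needs 4 colors.

No, G is not 3-colorable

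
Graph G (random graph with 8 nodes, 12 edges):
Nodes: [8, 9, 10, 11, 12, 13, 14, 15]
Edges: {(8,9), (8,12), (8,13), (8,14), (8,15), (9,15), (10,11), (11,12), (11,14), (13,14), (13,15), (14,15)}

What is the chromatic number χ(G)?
χ(G) = 4

Clique number ω(G) = 4 (lower bound: χ ≥ ω).
The clique on [8, 13, 14, 15] has size 4, forcing χ ≥ 4, and the coloring below uses 4 colors, so χ(G) = 4.
A valid 4-coloring: color 1: [8, 11]; color 2: [10, 12, 15]; color 3: [9, 14]; color 4: [13].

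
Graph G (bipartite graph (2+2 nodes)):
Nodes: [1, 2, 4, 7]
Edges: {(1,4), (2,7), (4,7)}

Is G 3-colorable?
Yes, G is 3-colorable

A valid 3-coloring: color 1: [2, 4]; color 2: [1, 7].
(χ(G) = 2 ≤ 3.)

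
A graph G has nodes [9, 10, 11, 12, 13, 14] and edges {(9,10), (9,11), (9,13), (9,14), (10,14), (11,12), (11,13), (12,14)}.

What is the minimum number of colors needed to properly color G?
Clique number ω(G) = 3 (lower bound: χ ≥ ω).
The clique on [9, 10, 14] has size 3, forcing χ ≥ 3, and the coloring below uses 3 colors, so χ(G) = 3.
A valid 3-coloring: color 1: [9, 12]; color 2: [11, 14]; color 3: [10, 13].

χ(G) = 3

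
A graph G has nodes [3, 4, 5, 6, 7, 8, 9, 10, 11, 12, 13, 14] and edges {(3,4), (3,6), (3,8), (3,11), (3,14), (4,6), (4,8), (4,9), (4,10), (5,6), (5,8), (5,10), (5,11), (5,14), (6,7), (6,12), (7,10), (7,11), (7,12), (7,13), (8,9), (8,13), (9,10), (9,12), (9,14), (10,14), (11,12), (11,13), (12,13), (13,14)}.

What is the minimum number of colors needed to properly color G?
χ(G) = 4

Clique number ω(G) = 4 (lower bound: χ ≥ ω).
The clique on [7, 11, 12, 13] has size 4, forcing χ ≥ 4, and the coloring below uses 4 colors, so χ(G) = 4.
A valid 4-coloring: color 1: [6, 8, 10, 11]; color 2: [3, 5, 7, 9]; color 3: [4, 12, 14]; color 4: [13].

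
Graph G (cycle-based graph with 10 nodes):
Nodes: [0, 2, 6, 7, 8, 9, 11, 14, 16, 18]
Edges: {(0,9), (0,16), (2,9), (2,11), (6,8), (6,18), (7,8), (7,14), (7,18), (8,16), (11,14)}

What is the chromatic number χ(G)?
χ(G) = 2

Clique number ω(G) = 2 (lower bound: χ ≥ ω).
The graph is bipartite (no odd cycle), so 2 colors suffice: χ(G) = 2.
A valid 2-coloring: color 1: [6, 7, 9, 11, 16]; color 2: [0, 2, 8, 14, 18].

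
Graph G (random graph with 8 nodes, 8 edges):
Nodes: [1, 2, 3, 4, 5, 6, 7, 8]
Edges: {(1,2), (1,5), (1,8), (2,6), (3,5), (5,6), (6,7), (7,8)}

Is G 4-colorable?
A valid 4-coloring: color 1: [1, 3, 4, 6]; color 2: [2, 5, 7]; color 3: [8].
(χ(G) = 3 ≤ 4.)

Yes, G is 4-colorable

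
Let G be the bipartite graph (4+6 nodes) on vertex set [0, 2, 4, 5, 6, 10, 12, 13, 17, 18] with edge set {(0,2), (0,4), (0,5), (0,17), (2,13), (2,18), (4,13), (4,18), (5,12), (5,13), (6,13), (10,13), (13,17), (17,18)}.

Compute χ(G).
Clique number ω(G) = 2 (lower bound: χ ≥ ω).
The graph is bipartite (no odd cycle), so 2 colors suffice: χ(G) = 2.
A valid 2-coloring: color 1: [0, 12, 13, 18]; color 2: [2, 4, 5, 6, 10, 17].

χ(G) = 2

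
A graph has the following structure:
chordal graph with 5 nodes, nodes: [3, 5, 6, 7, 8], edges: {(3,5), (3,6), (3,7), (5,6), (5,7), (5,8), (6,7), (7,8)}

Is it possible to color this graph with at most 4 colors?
Yes, G is 4-colorable

A valid 4-coloring: color 1: [5]; color 2: [7]; color 3: [3, 8]; color 4: [6].
(χ(G) = 4 ≤ 4.)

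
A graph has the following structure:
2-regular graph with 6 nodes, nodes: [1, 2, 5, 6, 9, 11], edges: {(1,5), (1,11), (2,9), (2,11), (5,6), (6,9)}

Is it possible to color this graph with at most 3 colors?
A valid 3-coloring: color 1: [5, 9, 11]; color 2: [1, 2, 6].
(χ(G) = 2 ≤ 3.)

Yes, G is 3-colorable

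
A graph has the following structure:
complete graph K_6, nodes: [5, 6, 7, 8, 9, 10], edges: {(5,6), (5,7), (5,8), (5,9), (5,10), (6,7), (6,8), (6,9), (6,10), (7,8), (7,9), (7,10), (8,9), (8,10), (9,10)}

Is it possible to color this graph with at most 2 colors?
No, G is not 2-colorable

The clique on vertices [5, 6, 7, 8, 9, 10] has size 6 > 2, so it alone needs 6 colors.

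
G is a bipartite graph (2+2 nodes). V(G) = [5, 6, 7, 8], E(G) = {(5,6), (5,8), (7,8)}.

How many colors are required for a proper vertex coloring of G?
χ(G) = 2

Clique number ω(G) = 2 (lower bound: χ ≥ ω).
The graph is bipartite (no odd cycle), so 2 colors suffice: χ(G) = 2.
A valid 2-coloring: color 1: [5, 7]; color 2: [6, 8].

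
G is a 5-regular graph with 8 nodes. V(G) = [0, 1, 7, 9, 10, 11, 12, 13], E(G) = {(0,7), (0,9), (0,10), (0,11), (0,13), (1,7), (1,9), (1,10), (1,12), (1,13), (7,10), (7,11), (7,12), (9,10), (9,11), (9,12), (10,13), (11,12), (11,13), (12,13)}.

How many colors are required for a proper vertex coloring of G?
χ(G) = 4

Clique number ω(G) = 3 (lower bound: χ ≥ ω).
Odd cycle [0, 10, 1, 12, 11] needs 3 colors (χ ≥ 3).
Vertex 7 is adjacent to every vertex of [0, 1, 10, 11, 12], which already need 3 colors among themselves, so 7 needs a new color (χ ≥ 4).
The coloring below uses 4 colors, so χ(G) = 4.
A valid 4-coloring: color 1: [7, 9, 13]; color 2: [0, 12]; color 3: [10, 11]; color 4: [1].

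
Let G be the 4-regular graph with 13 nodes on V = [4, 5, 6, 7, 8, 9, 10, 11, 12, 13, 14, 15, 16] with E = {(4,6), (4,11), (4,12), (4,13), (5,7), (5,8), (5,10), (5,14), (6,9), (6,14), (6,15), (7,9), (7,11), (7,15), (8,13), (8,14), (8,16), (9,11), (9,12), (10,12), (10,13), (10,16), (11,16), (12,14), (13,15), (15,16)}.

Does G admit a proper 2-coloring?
No, G is not 2-colorable

The clique on vertices [5, 8, 14] has size 3 > 2, so it alone needs 3 colors.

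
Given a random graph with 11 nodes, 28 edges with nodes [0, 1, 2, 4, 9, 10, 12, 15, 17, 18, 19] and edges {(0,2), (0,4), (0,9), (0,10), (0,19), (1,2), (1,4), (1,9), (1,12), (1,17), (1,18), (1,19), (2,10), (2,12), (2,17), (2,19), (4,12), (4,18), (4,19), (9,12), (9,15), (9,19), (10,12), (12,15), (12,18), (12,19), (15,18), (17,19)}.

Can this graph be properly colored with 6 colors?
Yes, G is 6-colorable

A valid 6-coloring: color 1: [0, 12, 17]; color 2: [1, 10, 15]; color 3: [18, 19]; color 4: [2, 4, 9].
(χ(G) = 4 ≤ 6.)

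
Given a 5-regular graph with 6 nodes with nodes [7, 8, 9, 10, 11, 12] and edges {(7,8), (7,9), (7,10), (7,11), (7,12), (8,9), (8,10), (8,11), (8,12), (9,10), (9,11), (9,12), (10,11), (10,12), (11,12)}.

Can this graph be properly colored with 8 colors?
A valid 8-coloring: color 1: [9]; color 2: [8]; color 3: [11]; color 4: [12]; color 5: [7]; color 6: [10].
(χ(G) = 6 ≤ 8.)

Yes, G is 8-colorable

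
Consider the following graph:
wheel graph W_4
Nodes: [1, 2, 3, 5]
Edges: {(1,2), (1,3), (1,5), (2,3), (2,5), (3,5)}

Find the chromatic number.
χ(G) = 4

Clique number ω(G) = 4 (lower bound: χ ≥ ω).
The clique on [1, 2, 3, 5] has size 4, forcing χ ≥ 4, and the coloring below uses 4 colors, so χ(G) = 4.
A valid 4-coloring: color 1: [1]; color 2: [5]; color 3: [2]; color 4: [3].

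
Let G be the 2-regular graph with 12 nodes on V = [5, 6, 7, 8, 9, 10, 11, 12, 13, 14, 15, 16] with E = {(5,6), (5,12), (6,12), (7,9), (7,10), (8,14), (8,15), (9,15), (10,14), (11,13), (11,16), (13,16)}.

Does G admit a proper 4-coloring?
Yes, G is 4-colorable

A valid 4-coloring: color 1: [8, 9, 10, 12, 13]; color 2: [5, 7, 11, 14, 15]; color 3: [6, 16].
(χ(G) = 3 ≤ 4.)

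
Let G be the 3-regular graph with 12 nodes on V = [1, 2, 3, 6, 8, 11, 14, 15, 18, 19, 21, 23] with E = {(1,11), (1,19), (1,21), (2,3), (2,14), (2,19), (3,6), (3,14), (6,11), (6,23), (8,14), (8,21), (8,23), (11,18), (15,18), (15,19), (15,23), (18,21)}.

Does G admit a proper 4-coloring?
A valid 4-coloring: color 1: [3, 8, 11, 15]; color 2: [14, 19, 21, 23]; color 3: [1, 2, 6, 18].
(χ(G) = 3 ≤ 4.)

Yes, G is 4-colorable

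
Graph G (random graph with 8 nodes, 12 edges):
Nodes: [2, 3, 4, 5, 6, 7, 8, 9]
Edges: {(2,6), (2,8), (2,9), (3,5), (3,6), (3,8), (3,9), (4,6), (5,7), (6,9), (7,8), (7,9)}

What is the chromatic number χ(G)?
Clique number ω(G) = 3 (lower bound: χ ≥ ω).
The clique on [2, 6, 9] has size 3, forcing χ ≥ 3, and the coloring below uses 3 colors, so χ(G) = 3.
A valid 3-coloring: color 1: [6, 7]; color 2: [2, 3, 4]; color 3: [5, 8, 9].

χ(G) = 3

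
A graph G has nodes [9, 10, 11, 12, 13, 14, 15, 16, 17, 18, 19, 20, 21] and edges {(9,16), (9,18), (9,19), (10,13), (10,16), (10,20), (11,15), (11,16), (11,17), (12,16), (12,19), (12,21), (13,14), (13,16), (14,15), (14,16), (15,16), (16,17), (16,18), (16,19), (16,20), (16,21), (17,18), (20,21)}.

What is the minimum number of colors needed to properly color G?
χ(G) = 3

Clique number ω(G) = 3 (lower bound: χ ≥ ω).
The clique on [9, 16, 18] has size 3, forcing χ ≥ 3, and the coloring below uses 3 colors, so χ(G) = 3.
A valid 3-coloring: color 1: [16]; color 2: [9, 12, 13, 15, 17, 20]; color 3: [10, 11, 14, 18, 19, 21].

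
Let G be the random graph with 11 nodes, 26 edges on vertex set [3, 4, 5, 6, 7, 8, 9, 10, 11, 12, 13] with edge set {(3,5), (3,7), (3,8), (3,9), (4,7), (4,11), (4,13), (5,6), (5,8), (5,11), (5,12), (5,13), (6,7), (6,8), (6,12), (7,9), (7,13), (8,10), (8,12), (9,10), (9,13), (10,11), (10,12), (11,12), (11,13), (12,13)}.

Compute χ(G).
χ(G) = 4

Clique number ω(G) = 4 (lower bound: χ ≥ ω).
The clique on [5, 6, 8, 12] has size 4, forcing χ ≥ 4, and the coloring below uses 4 colors, so χ(G) = 4.
A valid 4-coloring: color 1: [8, 13]; color 2: [4, 9, 12]; color 3: [5, 7, 10]; color 4: [3, 6, 11].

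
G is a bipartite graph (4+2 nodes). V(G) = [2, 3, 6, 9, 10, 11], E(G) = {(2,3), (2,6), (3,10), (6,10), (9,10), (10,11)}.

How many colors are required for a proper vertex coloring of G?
Clique number ω(G) = 2 (lower bound: χ ≥ ω).
The graph is bipartite (no odd cycle), so 2 colors suffice: χ(G) = 2.
A valid 2-coloring: color 1: [2, 10]; color 2: [3, 6, 9, 11].

χ(G) = 2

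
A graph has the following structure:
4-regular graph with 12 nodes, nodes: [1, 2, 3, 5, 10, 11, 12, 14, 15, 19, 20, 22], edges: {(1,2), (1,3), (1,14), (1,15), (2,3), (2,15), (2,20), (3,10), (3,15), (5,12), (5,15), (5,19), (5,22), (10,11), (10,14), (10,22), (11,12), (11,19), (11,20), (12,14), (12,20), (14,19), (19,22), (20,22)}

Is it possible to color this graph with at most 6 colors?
Yes, G is 6-colorable

A valid 6-coloring: color 1: [11, 14, 15, 22]; color 2: [2, 10, 12, 19]; color 3: [3, 5, 20]; color 4: [1].
(χ(G) = 4 ≤ 6.)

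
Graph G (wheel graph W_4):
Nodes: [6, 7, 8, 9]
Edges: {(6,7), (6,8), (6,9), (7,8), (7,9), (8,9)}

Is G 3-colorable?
No, G is not 3-colorable

The clique on vertices [6, 7, 8, 9] has size 4 > 3, so it alone needs 4 colors.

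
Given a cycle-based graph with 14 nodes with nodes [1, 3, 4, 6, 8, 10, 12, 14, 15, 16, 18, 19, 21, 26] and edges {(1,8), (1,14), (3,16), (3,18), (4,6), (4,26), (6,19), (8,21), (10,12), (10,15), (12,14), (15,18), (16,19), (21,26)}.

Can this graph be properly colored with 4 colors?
Yes, G is 4-colorable

A valid 4-coloring: color 1: [1, 3, 4, 12, 15, 19, 21]; color 2: [6, 8, 10, 14, 16, 18, 26].
(χ(G) = 2 ≤ 4.)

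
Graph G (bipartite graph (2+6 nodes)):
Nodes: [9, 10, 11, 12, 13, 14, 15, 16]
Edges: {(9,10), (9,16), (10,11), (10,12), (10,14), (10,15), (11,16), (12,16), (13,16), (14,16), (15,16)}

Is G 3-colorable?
Yes, G is 3-colorable

A valid 3-coloring: color 1: [10, 16]; color 2: [9, 11, 12, 13, 14, 15].
(χ(G) = 2 ≤ 3.)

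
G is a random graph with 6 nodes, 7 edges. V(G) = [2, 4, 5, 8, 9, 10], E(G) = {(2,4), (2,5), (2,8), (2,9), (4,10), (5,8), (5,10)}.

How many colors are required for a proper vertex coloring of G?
χ(G) = 3

Clique number ω(G) = 3 (lower bound: χ ≥ ω).
The clique on [2, 5, 8] has size 3, forcing χ ≥ 3, and the coloring below uses 3 colors, so χ(G) = 3.
A valid 3-coloring: color 1: [2, 10]; color 2: [4, 5, 9]; color 3: [8].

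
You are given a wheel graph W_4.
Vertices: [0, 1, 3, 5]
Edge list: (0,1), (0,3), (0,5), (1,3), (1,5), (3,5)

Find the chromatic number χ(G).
χ(G) = 4

Clique number ω(G) = 4 (lower bound: χ ≥ ω).
The clique on [0, 1, 3, 5] has size 4, forcing χ ≥ 4, and the coloring below uses 4 colors, so χ(G) = 4.
A valid 4-coloring: color 1: [5]; color 2: [1]; color 3: [3]; color 4: [0].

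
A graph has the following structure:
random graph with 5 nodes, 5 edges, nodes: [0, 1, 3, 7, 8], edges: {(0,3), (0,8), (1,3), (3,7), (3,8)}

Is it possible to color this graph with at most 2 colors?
No, G is not 2-colorable

The clique on vertices [0, 3, 8] has size 3 > 2, so it alone needs 3 colors.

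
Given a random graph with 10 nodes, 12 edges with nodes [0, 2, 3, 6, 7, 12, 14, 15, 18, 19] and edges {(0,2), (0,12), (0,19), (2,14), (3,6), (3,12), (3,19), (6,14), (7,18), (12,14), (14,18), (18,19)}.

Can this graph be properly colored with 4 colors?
A valid 4-coloring: color 1: [7, 14, 15, 19]; color 2: [0, 3, 18]; color 3: [2, 6, 12].
(χ(G) = 3 ≤ 4.)

Yes, G is 4-colorable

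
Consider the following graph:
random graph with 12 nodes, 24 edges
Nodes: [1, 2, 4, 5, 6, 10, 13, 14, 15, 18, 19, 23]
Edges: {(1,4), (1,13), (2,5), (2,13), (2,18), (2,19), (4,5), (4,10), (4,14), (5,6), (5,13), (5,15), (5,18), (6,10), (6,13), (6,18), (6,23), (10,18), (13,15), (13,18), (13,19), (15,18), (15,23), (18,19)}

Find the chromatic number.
χ(G) = 4

Clique number ω(G) = 4 (lower bound: χ ≥ ω).
The clique on [2, 13, 18, 19] has size 4, forcing χ ≥ 4, and the coloring below uses 4 colors, so χ(G) = 4.
A valid 4-coloring: color 1: [4, 18, 23]; color 2: [10, 13, 14]; color 3: [1, 5, 19]; color 4: [2, 6, 15].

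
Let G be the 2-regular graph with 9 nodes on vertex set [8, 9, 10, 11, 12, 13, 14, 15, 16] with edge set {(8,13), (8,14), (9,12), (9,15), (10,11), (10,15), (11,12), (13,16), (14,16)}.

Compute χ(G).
Clique number ω(G) = 2 (lower bound: χ ≥ ω).
Odd cycle [9, 12, 11, 10, 15] needs 3 colors (χ ≥ 3).
The coloring below uses 3 colors, so χ(G) = 3.
A valid 3-coloring: color 1: [8, 9, 10, 16]; color 2: [11, 13, 14, 15]; color 3: [12].

χ(G) = 3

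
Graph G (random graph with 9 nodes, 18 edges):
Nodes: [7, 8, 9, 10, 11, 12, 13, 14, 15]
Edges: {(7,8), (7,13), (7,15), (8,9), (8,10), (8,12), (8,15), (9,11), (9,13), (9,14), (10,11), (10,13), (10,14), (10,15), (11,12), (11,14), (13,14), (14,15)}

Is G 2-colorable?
The clique on vertices [8, 10, 15] has size 3 > 2, so it alone needs 3 colors.

No, G is not 2-colorable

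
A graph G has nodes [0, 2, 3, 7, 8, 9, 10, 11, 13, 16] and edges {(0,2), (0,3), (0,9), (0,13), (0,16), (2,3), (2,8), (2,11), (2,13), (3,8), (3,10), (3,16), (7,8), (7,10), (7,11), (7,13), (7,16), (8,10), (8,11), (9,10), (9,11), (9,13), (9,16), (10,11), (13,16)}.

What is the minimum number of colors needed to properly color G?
Clique number ω(G) = 4 (lower bound: χ ≥ ω).
The clique on [0, 9, 13, 16] has size 4, forcing χ ≥ 4, and the coloring below uses 4 colors, so χ(G) = 4.
A valid 4-coloring: color 1: [3, 7, 9]; color 2: [0, 8]; color 3: [11, 13]; color 4: [2, 10, 16].

χ(G) = 4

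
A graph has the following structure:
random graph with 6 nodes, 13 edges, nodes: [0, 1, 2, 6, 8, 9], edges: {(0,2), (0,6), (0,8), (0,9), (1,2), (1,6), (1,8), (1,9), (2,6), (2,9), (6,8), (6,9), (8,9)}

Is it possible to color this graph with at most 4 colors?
Yes, G is 4-colorable

A valid 4-coloring: color 1: [6]; color 2: [9]; color 3: [2, 8]; color 4: [0, 1].
(χ(G) = 4 ≤ 4.)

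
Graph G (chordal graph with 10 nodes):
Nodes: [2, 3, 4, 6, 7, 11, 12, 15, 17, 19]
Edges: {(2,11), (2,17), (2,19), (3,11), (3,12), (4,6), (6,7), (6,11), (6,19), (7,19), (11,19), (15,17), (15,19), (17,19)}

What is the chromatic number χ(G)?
χ(G) = 3

Clique number ω(G) = 3 (lower bound: χ ≥ ω).
The clique on [2, 17, 19] has size 3, forcing χ ≥ 3, and the coloring below uses 3 colors, so χ(G) = 3.
A valid 3-coloring: color 1: [3, 4, 19]; color 2: [2, 6, 12, 15]; color 3: [7, 11, 17].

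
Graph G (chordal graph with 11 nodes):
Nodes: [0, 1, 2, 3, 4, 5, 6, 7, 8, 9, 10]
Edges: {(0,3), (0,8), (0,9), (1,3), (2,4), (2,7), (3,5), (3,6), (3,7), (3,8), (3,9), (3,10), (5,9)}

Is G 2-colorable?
The clique on vertices [0, 3, 8] has size 3 > 2, so it alone needs 3 colors.

No, G is not 2-colorable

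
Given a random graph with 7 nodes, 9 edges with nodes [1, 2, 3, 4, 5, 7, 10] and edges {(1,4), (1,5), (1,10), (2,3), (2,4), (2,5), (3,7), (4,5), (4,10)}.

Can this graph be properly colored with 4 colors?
Yes, G is 4-colorable

A valid 4-coloring: color 1: [3, 4]; color 2: [5, 7, 10]; color 3: [1, 2].
(χ(G) = 3 ≤ 4.)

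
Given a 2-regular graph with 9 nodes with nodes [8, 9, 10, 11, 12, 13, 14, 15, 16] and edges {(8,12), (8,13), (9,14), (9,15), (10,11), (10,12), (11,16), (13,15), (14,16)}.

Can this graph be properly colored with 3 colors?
Yes, G is 3-colorable

A valid 3-coloring: color 1: [8, 9, 10, 16]; color 2: [11, 12, 13, 14]; color 3: [15].
(χ(G) = 3 ≤ 3.)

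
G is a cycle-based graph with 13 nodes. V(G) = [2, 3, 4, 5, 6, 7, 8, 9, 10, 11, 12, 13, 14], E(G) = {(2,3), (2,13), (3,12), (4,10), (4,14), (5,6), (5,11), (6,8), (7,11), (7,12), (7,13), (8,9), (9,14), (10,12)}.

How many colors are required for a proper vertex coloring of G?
χ(G) = 3

Clique number ω(G) = 2 (lower bound: χ ≥ ω).
Odd cycle [13, 2, 3, 12, 10, 4, 14, 9, 8, 6, 5, 11, 7] needs 3 colors (χ ≥ 3).
The coloring below uses 3 colors, so χ(G) = 3.
A valid 3-coloring: color 1: [2, 5, 7, 8, 10, 14]; color 2: [4, 6, 9, 11, 12, 13]; color 3: [3].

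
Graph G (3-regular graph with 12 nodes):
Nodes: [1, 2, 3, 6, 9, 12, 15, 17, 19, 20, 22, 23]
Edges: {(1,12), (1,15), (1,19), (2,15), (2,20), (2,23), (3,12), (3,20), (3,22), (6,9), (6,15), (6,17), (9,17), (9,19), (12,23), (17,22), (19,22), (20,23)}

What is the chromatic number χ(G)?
χ(G) = 3

Clique number ω(G) = 3 (lower bound: χ ≥ ω).
The clique on [2, 20, 23] has size 3, forcing χ ≥ 3, and the coloring below uses 3 colors, so χ(G) = 3.
A valid 3-coloring: color 1: [2, 3, 6, 19]; color 2: [9, 12, 15, 20, 22]; color 3: [1, 17, 23].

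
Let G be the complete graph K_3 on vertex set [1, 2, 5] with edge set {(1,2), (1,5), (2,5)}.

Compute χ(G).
Clique number ω(G) = 3 (lower bound: χ ≥ ω).
The clique on [1, 2, 5] has size 3, forcing χ ≥ 3, and the coloring below uses 3 colors, so χ(G) = 3.
A valid 3-coloring: color 1: [2]; color 2: [5]; color 3: [1].

χ(G) = 3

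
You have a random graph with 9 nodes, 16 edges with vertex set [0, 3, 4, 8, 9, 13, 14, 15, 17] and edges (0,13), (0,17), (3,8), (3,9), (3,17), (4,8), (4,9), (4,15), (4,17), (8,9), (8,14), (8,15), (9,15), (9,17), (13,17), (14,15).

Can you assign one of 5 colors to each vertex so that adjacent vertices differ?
Yes, G is 5-colorable

A valid 5-coloring: color 1: [8, 17]; color 2: [9, 13, 14]; color 3: [0, 3, 15]; color 4: [4].
(χ(G) = 4 ≤ 5.)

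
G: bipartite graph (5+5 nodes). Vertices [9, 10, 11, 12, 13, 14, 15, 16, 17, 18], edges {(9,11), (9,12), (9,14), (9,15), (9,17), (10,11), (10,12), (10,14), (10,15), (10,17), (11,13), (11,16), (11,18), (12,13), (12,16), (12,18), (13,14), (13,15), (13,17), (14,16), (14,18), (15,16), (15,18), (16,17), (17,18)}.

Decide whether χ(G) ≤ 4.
A valid 4-coloring: color 1: [11, 12, 14, 15, 17]; color 2: [9, 10, 13, 16, 18].
(χ(G) = 2 ≤ 4.)

Yes, G is 4-colorable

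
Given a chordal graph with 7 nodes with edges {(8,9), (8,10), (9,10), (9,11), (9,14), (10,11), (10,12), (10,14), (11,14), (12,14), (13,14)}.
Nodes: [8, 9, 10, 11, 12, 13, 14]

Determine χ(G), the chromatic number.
χ(G) = 4

Clique number ω(G) = 4 (lower bound: χ ≥ ω).
The clique on [9, 10, 11, 14] has size 4, forcing χ ≥ 4, and the coloring below uses 4 colors, so χ(G) = 4.
A valid 4-coloring: color 1: [10, 13]; color 2: [8, 14]; color 3: [9, 12]; color 4: [11].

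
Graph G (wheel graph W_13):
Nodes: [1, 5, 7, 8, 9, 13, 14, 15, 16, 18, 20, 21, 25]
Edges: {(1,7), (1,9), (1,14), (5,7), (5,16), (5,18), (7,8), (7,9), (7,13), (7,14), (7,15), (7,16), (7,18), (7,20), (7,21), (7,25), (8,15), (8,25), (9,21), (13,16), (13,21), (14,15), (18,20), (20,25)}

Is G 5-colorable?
A valid 5-coloring: color 1: [7]; color 2: [1, 15, 16, 18, 21, 25]; color 3: [5, 8, 9, 13, 14, 20].
(χ(G) = 3 ≤ 5.)

Yes, G is 5-colorable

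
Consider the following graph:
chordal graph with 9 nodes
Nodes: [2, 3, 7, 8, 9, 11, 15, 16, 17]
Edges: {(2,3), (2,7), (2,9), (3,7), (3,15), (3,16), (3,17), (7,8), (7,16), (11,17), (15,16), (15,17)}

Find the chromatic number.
Clique number ω(G) = 3 (lower bound: χ ≥ ω).
The clique on [3, 15, 17] has size 3, forcing χ ≥ 3, and the coloring below uses 3 colors, so χ(G) = 3.
A valid 3-coloring: color 1: [3, 8, 9, 11]; color 2: [7, 15]; color 3: [2, 16, 17].

χ(G) = 3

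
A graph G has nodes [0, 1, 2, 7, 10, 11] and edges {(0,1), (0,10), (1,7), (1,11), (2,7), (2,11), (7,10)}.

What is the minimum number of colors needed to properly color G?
Clique number ω(G) = 2 (lower bound: χ ≥ ω).
The graph is bipartite (no odd cycle), so 2 colors suffice: χ(G) = 2.
A valid 2-coloring: color 1: [0, 7, 11]; color 2: [1, 2, 10].

χ(G) = 2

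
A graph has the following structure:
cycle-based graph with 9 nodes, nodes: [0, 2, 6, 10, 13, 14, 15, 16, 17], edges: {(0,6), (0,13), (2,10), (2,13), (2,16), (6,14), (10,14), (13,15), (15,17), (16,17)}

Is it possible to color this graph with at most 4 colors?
A valid 4-coloring: color 1: [0, 2, 14, 15]; color 2: [6, 10, 13, 17]; color 3: [16].
(χ(G) = 3 ≤ 4.)

Yes, G is 4-colorable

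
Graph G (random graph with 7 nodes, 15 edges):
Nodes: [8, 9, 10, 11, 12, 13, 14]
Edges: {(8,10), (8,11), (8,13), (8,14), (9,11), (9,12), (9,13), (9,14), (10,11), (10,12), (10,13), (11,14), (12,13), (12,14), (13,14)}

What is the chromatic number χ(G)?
χ(G) = 4

Clique number ω(G) = 4 (lower bound: χ ≥ ω).
The clique on [9, 12, 13, 14] has size 4, forcing χ ≥ 4, and the coloring below uses 4 colors, so χ(G) = 4.
A valid 4-coloring: color 1: [10, 14]; color 2: [11, 13]; color 3: [8, 9]; color 4: [12].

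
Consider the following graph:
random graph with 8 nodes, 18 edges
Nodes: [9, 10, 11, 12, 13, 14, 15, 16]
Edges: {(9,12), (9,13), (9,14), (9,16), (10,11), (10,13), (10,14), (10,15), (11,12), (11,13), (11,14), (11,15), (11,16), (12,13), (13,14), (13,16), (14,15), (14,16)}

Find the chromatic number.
χ(G) = 4

Clique number ω(G) = 4 (lower bound: χ ≥ ω).
The clique on [9, 13, 14, 16] has size 4, forcing χ ≥ 4, and the coloring below uses 4 colors, so χ(G) = 4.
A valid 4-coloring: color 1: [12, 14]; color 2: [9, 11]; color 3: [13, 15]; color 4: [10, 16].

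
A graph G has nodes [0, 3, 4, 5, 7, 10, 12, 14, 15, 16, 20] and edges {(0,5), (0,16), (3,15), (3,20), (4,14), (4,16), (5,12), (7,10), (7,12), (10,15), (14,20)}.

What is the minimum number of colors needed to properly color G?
χ(G) = 3

Clique number ω(G) = 2 (lower bound: χ ≥ ω).
Odd cycle [4, 14, 20, 3, 15, 10, 7, 12, 5, 0, 16] needs 3 colors (χ ≥ 3).
The coloring below uses 3 colors, so χ(G) = 3.
A valid 3-coloring: color 1: [0, 4, 7, 15, 20]; color 2: [3, 10, 12, 14, 16]; color 3: [5].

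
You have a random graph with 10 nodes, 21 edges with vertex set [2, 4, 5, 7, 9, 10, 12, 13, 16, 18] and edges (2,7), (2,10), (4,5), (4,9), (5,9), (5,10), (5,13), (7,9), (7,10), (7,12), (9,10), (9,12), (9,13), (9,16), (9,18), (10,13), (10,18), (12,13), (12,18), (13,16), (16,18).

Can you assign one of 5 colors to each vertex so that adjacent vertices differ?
A valid 5-coloring: color 1: [2, 9]; color 2: [4, 10, 12, 16]; color 3: [7, 13, 18]; color 4: [5].
(χ(G) = 4 ≤ 5.)

Yes, G is 5-colorable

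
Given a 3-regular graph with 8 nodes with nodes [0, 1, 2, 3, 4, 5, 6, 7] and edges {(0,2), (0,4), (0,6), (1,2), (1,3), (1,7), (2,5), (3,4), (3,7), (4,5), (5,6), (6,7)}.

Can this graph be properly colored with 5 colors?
Yes, G is 5-colorable

A valid 5-coloring: color 1: [0, 3, 5]; color 2: [1, 4, 6]; color 3: [2, 7].
(χ(G) = 3 ≤ 5.)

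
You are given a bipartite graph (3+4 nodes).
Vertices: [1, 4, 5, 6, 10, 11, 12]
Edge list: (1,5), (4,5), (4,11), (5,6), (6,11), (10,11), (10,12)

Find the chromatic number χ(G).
χ(G) = 2

Clique number ω(G) = 2 (lower bound: χ ≥ ω).
The graph is bipartite (no odd cycle), so 2 colors suffice: χ(G) = 2.
A valid 2-coloring: color 1: [5, 11, 12]; color 2: [1, 4, 6, 10].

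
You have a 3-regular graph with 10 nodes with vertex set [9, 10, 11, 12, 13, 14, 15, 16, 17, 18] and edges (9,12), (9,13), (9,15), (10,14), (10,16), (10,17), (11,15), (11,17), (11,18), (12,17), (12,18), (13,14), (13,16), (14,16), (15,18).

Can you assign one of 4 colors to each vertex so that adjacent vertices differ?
Yes, G is 4-colorable

A valid 4-coloring: color 1: [9, 16, 17, 18]; color 2: [10, 11, 12, 13]; color 3: [14, 15].
(χ(G) = 3 ≤ 4.)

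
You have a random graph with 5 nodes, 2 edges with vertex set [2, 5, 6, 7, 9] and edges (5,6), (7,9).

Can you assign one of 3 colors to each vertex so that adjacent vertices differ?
A valid 3-coloring: color 1: [2, 6, 9]; color 2: [5, 7].
(χ(G) = 2 ≤ 3.)

Yes, G is 3-colorable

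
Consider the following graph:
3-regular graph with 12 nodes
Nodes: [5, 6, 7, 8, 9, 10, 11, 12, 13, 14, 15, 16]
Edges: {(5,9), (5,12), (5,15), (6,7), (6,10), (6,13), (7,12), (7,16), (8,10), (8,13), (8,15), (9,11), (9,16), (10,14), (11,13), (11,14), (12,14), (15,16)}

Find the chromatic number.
χ(G) = 3

Clique number ω(G) = 2 (lower bound: χ ≥ ω).
Odd cycle [6, 13, 11, 14, 10] needs 3 colors (χ ≥ 3).
The coloring below uses 3 colors, so χ(G) = 3.
A valid 3-coloring: color 1: [10, 11, 12, 16]; color 2: [5, 6, 8, 14]; color 3: [7, 9, 13, 15].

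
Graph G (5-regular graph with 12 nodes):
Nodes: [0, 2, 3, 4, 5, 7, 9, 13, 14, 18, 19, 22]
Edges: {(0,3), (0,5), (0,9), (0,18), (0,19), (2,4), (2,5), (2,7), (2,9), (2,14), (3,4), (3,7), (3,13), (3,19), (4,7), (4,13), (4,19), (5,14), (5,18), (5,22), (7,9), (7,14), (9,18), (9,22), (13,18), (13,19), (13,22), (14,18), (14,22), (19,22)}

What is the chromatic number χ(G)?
Clique number ω(G) = 4 (lower bound: χ ≥ ω).
The clique on [3, 4, 13, 19] has size 4, forcing χ ≥ 4, and the coloring below uses 4 colors, so χ(G) = 4.
A valid 4-coloring: color 1: [4, 9, 14]; color 2: [0, 2, 13]; color 3: [5, 7, 19]; color 4: [3, 18, 22].

χ(G) = 4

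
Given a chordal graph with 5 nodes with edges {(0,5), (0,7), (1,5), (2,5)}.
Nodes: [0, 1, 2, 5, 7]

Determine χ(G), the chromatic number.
χ(G) = 2

Clique number ω(G) = 2 (lower bound: χ ≥ ω).
The graph is bipartite (no odd cycle), so 2 colors suffice: χ(G) = 2.
A valid 2-coloring: color 1: [5, 7]; color 2: [0, 1, 2].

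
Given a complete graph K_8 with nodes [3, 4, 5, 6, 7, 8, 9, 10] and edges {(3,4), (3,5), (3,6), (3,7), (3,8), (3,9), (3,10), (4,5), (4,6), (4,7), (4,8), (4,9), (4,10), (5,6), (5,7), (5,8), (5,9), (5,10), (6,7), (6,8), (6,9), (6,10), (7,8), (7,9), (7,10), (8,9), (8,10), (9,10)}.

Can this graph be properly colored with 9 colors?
A valid 9-coloring: color 1: [6]; color 2: [4]; color 3: [9]; color 4: [10]; color 5: [3]; color 6: [7]; color 7: [5]; color 8: [8].
(χ(G) = 8 ≤ 9.)

Yes, G is 9-colorable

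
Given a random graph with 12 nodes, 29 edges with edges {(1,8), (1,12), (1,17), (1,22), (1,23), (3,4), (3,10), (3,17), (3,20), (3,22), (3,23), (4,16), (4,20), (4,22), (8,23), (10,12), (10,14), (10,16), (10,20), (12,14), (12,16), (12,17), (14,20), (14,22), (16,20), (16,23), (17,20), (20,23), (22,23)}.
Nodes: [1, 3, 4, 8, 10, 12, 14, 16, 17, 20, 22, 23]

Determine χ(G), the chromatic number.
Clique number ω(G) = 3 (lower bound: χ ≥ ω).
The clique on [1, 12, 17] has size 3, forcing χ ≥ 3, and the coloring below uses 3 colors, so χ(G) = 3.
A valid 3-coloring: color 1: [8, 12, 20, 22]; color 2: [4, 10, 17, 23]; color 3: [1, 3, 14, 16].

χ(G) = 3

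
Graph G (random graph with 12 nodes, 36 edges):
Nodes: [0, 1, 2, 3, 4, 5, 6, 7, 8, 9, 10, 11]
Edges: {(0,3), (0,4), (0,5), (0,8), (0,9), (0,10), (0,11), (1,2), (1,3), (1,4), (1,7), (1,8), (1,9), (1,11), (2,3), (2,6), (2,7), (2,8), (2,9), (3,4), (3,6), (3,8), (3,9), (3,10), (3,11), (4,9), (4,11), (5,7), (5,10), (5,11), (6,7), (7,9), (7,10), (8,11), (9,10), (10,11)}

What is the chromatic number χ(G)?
Clique number ω(G) = 4 (lower bound: χ ≥ ω).
Odd cycle [4, 11, 8, 2, 9] needs 3 colors (χ ≥ 3).
Vertex 1 is adjacent to every vertex of [2, 4, 8, 9, 11], which already need 3 colors among themselves, so 1 needs a new color (χ ≥ 4).
Vertex 3 is adjacent to every vertex of [1, 2, 4, 8, 9, 11], which already need 4 colors among themselves, so 3 needs a new color (χ ≥ 5).
The coloring below uses 5 colors, so χ(G) = 5.
A valid 5-coloring: color 1: [3, 7]; color 2: [6, 9, 11]; color 3: [0, 1]; color 4: [2, 4, 10]; color 5: [5, 8].

χ(G) = 5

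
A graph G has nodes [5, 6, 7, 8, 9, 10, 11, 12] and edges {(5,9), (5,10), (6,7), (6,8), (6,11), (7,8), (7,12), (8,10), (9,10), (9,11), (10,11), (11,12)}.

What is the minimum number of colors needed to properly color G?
χ(G) = 3

Clique number ω(G) = 3 (lower bound: χ ≥ ω).
The clique on [9, 10, 11] has size 3, forcing χ ≥ 3, and the coloring below uses 3 colors, so χ(G) = 3.
A valid 3-coloring: color 1: [6, 10, 12]; color 2: [5, 7, 11]; color 3: [8, 9].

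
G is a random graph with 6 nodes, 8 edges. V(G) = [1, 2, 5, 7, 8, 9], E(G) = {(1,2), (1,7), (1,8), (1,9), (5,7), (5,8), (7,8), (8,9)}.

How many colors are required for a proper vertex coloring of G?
χ(G) = 3

Clique number ω(G) = 3 (lower bound: χ ≥ ω).
The clique on [1, 8, 9] has size 3, forcing χ ≥ 3, and the coloring below uses 3 colors, so χ(G) = 3.
A valid 3-coloring: color 1: [1, 5]; color 2: [2, 8]; color 3: [7, 9].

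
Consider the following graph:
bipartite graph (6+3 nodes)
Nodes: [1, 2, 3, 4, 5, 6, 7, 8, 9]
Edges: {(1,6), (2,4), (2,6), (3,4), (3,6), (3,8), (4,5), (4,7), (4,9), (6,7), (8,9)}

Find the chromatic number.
χ(G) = 2

Clique number ω(G) = 2 (lower bound: χ ≥ ω).
The graph is bipartite (no odd cycle), so 2 colors suffice: χ(G) = 2.
A valid 2-coloring: color 1: [4, 6, 8]; color 2: [1, 2, 3, 5, 7, 9].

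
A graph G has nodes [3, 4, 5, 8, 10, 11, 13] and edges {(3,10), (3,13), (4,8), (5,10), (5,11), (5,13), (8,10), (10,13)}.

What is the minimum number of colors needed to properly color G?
Clique number ω(G) = 3 (lower bound: χ ≥ ω).
The clique on [3, 10, 13] has size 3, forcing χ ≥ 3, and the coloring below uses 3 colors, so χ(G) = 3.
A valid 3-coloring: color 1: [4, 10, 11]; color 2: [3, 5, 8]; color 3: [13].

χ(G) = 3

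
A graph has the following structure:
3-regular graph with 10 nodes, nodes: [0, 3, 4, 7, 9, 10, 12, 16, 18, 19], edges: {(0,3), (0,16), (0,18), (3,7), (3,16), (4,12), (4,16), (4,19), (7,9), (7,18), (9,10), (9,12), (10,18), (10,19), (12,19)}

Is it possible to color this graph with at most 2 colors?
The clique on vertices [0, 3, 16] has size 3 > 2, so it alone needs 3 colors.

No, G is not 2-colorable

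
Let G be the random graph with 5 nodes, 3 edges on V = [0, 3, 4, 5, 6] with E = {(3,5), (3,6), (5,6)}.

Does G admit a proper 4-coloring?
Yes, G is 4-colorable

A valid 4-coloring: color 1: [0, 3, 4]; color 2: [6]; color 3: [5].
(χ(G) = 3 ≤ 4.)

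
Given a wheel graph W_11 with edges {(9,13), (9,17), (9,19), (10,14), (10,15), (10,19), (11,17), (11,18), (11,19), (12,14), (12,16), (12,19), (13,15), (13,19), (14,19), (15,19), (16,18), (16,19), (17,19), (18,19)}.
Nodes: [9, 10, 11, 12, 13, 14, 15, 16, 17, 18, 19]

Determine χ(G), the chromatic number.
χ(G) = 3

Clique number ω(G) = 3 (lower bound: χ ≥ ω).
The clique on [9, 17, 19] has size 3, forcing χ ≥ 3, and the coloring below uses 3 colors, so χ(G) = 3.
A valid 3-coloring: color 1: [19]; color 2: [9, 11, 14, 15, 16]; color 3: [10, 12, 13, 17, 18].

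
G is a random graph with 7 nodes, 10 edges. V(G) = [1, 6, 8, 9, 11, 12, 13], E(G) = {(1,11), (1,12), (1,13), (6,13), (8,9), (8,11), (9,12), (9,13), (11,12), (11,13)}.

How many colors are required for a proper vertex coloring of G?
χ(G) = 3

Clique number ω(G) = 3 (lower bound: χ ≥ ω).
The clique on [1, 11, 12] has size 3, forcing χ ≥ 3, and the coloring below uses 3 colors, so χ(G) = 3.
A valid 3-coloring: color 1: [8, 12, 13]; color 2: [6, 9, 11]; color 3: [1].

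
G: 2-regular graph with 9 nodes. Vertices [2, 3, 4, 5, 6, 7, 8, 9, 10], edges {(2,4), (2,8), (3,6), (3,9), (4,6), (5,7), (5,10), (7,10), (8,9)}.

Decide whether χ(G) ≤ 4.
A valid 4-coloring: color 1: [3, 4, 7, 8]; color 2: [2, 6, 9, 10]; color 3: [5].
(χ(G) = 3 ≤ 4.)

Yes, G is 4-colorable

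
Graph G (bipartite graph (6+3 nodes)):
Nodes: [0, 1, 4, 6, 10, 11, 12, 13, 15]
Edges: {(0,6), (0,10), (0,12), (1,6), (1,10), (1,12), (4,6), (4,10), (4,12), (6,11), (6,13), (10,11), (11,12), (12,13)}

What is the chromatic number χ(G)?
Clique number ω(G) = 2 (lower bound: χ ≥ ω).
The graph is bipartite (no odd cycle), so 2 colors suffice: χ(G) = 2.
A valid 2-coloring: color 1: [6, 10, 12, 15]; color 2: [0, 1, 4, 11, 13].

χ(G) = 2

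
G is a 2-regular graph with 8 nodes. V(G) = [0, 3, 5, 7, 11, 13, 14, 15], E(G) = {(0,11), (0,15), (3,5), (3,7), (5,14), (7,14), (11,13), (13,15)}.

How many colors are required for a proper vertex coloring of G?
Clique number ω(G) = 2 (lower bound: χ ≥ ω).
The graph is bipartite (no odd cycle), so 2 colors suffice: χ(G) = 2.
A valid 2-coloring: color 1: [3, 11, 14, 15]; color 2: [0, 5, 7, 13].

χ(G) = 2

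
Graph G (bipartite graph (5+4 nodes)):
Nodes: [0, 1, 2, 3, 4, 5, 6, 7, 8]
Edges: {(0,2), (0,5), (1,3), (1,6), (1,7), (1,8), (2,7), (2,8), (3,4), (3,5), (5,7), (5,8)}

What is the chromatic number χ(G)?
Clique number ω(G) = 2 (lower bound: χ ≥ ω).
The graph is bipartite (no odd cycle), so 2 colors suffice: χ(G) = 2.
A valid 2-coloring: color 1: [1, 2, 4, 5]; color 2: [0, 3, 6, 7, 8].

χ(G) = 2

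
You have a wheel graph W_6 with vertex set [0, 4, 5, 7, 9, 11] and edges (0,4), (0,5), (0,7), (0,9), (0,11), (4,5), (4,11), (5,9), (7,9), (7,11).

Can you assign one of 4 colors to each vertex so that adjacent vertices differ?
Yes, G is 4-colorable

A valid 4-coloring: color 1: [0]; color 2: [4, 9]; color 3: [5, 11]; color 4: [7].
(χ(G) = 4 ≤ 4.)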